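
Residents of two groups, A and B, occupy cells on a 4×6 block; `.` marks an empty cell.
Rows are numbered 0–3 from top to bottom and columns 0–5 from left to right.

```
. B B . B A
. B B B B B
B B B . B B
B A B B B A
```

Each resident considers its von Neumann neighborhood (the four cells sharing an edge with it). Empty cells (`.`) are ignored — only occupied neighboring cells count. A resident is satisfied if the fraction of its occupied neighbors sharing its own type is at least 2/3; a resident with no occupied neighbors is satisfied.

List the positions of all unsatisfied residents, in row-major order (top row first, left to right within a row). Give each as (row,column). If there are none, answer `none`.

(0,4), (0,5), (3,0), (3,1), (3,5)

Row 0: (0,1)B 2/2 satisfied · (0,2)B 2/2 satisfied · (0,4)B 1/2 not · (0,5)A 0/2 not
Row 1: (1,1)B 3/3 satisfied · (1,2)B 4/4 satisfied · (1,3)B 2/2 satisfied · (1,4)B 4/4 satisfied · (1,5)B 2/3 satisfied
Row 2: (2,0)B 2/2 satisfied · (2,1)B 3/4 satisfied · (2,2)B 3/3 satisfied · (2,4)B 3/3 satisfied · (2,5)B 2/3 satisfied
Row 3: (3,0)B 1/2 not · (3,1)A 0/3 not · (3,2)B 2/3 satisfied · (3,3)B 2/2 satisfied · (3,4)B 2/3 satisfied · (3,5)A 0/2 not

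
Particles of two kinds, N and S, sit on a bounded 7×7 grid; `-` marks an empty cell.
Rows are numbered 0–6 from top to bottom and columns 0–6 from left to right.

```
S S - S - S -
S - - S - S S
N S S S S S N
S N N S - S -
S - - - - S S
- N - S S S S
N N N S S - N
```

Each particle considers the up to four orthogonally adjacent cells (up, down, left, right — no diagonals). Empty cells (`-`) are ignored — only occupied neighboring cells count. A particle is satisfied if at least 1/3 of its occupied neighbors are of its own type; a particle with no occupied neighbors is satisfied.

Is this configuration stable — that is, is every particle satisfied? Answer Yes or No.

Row 0: (0,0)S 2/2 ✓ · (0,1)S 1/1 ✓ · (0,3)S 1/1 ✓ · (0,5)S 1/1 ✓
Row 1: (1,0)S 1/2 ✓ · (1,3)S 2/2 ✓ · (1,5)S 3/3 ✓ · (1,6)S 1/2 ✓
Row 2: (2,0)N 0/3 ✗ · (2,1)S 1/3 ✓ · (2,2)S 2/3 ✓ · (2,3)S 4/4 ✓ · (2,4)S 2/2 ✓ · (2,5)S 3/4 ✓ · (2,6)N 0/2 ✗
Row 3: (3,0)S 1/3 ✓ · (3,1)N 1/3 ✓ · (3,2)N 1/3 ✓ · (3,3)S 1/2 ✓ · (3,5)S 2/2 ✓
Row 4: (4,0)S 1/1 ✓ · (4,5)S 3/3 ✓ · (4,6)S 2/2 ✓
Row 5: (5,1)N 1/1 ✓ · (5,3)S 2/2 ✓ · (5,4)S 3/3 ✓ · (5,5)S 3/3 ✓ · (5,6)S 2/3 ✓
Row 6: (6,0)N 1/1 ✓ · (6,1)N 3/3 ✓ · (6,2)N 1/2 ✓ · (6,3)S 2/3 ✓ · (6,4)S 2/2 ✓ · (6,6)N 0/1 ✗
For instance (2,0) has only 0/3 same-type neighbors, below 1/3.

No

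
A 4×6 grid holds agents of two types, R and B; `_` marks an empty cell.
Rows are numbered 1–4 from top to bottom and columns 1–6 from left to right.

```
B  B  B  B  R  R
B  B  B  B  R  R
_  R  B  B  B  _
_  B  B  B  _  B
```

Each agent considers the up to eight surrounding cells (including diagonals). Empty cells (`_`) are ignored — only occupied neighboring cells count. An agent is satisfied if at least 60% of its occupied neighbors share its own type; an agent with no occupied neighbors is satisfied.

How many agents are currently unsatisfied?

2

Row 1: (1,1)B 3/3 ok · (1,2)B 5/5 ok · (1,3)B 5/5 ok · (1,4)B 3/5 ok · (1,5)R 3/5 ok · (1,6)R 3/3 ok
Row 2: (2,1)B 3/4 ok · (2,2)B 6/7 ok · (2,3)B 7/8 ok · (2,4)B 6/8 ok · (2,5)R 3/7 unhappy · (2,6)R 3/4 ok
Row 3: (3,2)R 0/6 unhappy · (3,3)B 7/8 ok · (3,4)B 6/7 ok · (3,5)B 4/6 ok
Row 4: (4,2)B 2/3 ok · (4,3)B 4/5 ok · (4,4)B 4/4 ok · (4,6)B 1/1 ok
Unsatisfied: (2,5), (3,2) — 2 in total.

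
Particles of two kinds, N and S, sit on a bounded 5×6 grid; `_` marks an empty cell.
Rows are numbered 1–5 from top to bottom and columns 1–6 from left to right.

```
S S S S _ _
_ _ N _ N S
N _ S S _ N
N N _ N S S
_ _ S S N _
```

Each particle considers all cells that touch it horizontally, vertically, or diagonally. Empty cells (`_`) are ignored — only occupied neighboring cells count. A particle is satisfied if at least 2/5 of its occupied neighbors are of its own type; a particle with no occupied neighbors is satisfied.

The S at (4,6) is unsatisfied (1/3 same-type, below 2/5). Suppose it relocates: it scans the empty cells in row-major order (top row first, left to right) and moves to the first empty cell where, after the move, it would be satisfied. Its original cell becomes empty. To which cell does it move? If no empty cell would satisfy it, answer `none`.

Vacating (4,6). Empty cells in order:
  (1,5): 2/3 same-type → satisfied — stop here.

(1,5)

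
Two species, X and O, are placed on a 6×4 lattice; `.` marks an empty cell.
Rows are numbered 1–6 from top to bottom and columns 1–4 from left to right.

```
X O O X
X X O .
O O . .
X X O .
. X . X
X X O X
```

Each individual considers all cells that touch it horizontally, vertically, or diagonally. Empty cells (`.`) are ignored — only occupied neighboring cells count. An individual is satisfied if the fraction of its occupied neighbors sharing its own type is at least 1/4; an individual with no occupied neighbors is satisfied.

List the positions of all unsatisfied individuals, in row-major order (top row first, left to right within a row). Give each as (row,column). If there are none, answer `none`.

(1,4), (3,1), (6,3)

(1,1)X 2/3 ✓
(1,2)O 2/5 ✓
(1,3)O 2/4 ✓
(1,4)X 0/2 ✗
(2,1)X 2/5 ✓
(2,2)X 2/7 ✓
(2,3)O 3/5 ✓
(3,1)O 1/5 ✗
(3,2)O 3/7 ✓
(4,1)X 2/4 ✓
(4,2)X 2/5 ✓
(4,3)O 1/4 ✓
(5,2)X 4/6 ✓
(5,4)X 1/3 ✓
(6,1)X 2/2 ✓
(6,2)X 2/3 ✓
(6,3)O 0/4 ✗
(6,4)X 1/2 ✓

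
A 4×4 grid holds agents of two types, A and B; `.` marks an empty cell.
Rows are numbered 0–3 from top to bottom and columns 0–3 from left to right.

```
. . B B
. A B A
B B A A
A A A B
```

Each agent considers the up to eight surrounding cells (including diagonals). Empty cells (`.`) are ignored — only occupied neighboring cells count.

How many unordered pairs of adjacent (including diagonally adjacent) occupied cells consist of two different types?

18

Scan each occupied cell's neighbors to the right and below (and the two forward diagonals) so each pair is counted once.
Row 0: B(0,2)–B(0,3)= B(0,2)–B(1,2)= B(0,2)–A(1,3)≠ B(0,2)–A(1,1)≠ B(0,3)–A(1,3)≠ B(0,3)–B(1,2)=  → 3/6 unlike.
Row 1: A(1,1)–B(1,2)≠ A(1,1)–B(2,1)≠ A(1,1)–A(2,2)= A(1,1)–B(2,0)≠ B(1,2)–A(1,3)≠ B(1,2)–A(2,2)≠ B(1,2)–A(2,3)≠ B(1,2)–B(2,1)= A(1,3)–A(2,3)= A(1,3)–A(2,2)=  → 6/10 unlike.
Row 2: B(2,0)–B(2,1)= B(2,0)–A(3,0)≠ B(2,0)–A(3,1)≠ B(2,1)–A(2,2)≠ B(2,1)–A(3,1)≠ B(2,1)–A(3,2)≠ B(2,1)–A(3,0)≠ A(2,2)–A(2,3)= A(2,2)–A(3,2)= A(2,2)–B(3,3)≠ A(2,2)–A(3,1)= A(2,3)–B(3,3)≠ A(2,3)–A(3,2)=  → 8/13 unlike.
Row 3: A(3,0)–A(3,1)= A(3,1)–A(3,2)= A(3,2)–B(3,3)≠  → 1/3 unlike.
Total adjacent occupied pairs: 32; unlike-type pairs: 18.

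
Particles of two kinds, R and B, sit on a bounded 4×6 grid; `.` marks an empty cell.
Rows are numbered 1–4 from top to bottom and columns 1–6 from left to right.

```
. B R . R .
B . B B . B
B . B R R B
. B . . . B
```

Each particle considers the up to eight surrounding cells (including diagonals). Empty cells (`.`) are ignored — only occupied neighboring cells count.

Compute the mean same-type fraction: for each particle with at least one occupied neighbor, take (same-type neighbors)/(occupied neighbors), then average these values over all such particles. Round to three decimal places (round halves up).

Row 1: (1,2)B 2/3 · (1,3)R 0/3 · (1,5)R 0/2
Row 2: (2,1)B 2/2 · (2,3)B 3/5 · (2,4)B 2/6 · (2,6)B 1/3
Row 3: (3,1)B 2/2 · (3,3)B 3/4 · (3,4)R 1/4 · (3,5)R 1/5 · (3,6)B 2/3
Row 4: (4,2)B 2/2 · (4,6)B 1/2
Sum over 14 particles: 2/3 + 0/3 + 0/2 + 2/2 + 3/5 + 2/6 + 1/3 + 2/2 + 3/4 + 1/4 + 1/5 + 2/3 + 2/2 + 1/2 = 73/10; mean = 73/10 ÷ 14 = 73/140 = 0.521428… → 0.521.

0.521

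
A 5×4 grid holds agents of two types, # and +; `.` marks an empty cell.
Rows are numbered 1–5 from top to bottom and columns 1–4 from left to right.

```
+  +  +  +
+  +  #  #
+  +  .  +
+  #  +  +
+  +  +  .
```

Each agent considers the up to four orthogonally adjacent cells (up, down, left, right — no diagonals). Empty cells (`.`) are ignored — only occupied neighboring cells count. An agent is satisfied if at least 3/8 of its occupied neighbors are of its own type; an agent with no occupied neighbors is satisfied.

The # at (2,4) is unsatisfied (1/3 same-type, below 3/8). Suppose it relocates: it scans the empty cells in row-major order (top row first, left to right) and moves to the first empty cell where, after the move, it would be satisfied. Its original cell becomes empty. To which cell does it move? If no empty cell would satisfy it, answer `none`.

Vacating (2,4). Empty cells in order:
  (3,3): 1/4 same-type → still unsatisfied.
  (5,4): 0/2 same-type → still unsatisfied.

none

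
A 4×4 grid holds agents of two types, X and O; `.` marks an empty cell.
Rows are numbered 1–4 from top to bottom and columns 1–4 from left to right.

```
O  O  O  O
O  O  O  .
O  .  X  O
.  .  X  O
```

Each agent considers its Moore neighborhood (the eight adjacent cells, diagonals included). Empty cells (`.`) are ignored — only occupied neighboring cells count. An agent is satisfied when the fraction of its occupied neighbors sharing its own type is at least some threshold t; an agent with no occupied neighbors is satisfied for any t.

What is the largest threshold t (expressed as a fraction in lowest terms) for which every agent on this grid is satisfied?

(1,1)O 3/3
(1,2)O 5/5
(1,3)O 4/4
(1,4)O 2/2
(2,1)O 4/4
(2,2)O 6/7
(2,3)O 5/6
(3,1)O 2/2
(3,3)X 1/5
(3,4)O 2/4
(4,3)X 1/3
(4,4)O 1/3
The smallest same-type fraction is 1/5 at (3,3), which reduces to 1/5. Any threshold above that leaves this agent unsatisfied.

1/5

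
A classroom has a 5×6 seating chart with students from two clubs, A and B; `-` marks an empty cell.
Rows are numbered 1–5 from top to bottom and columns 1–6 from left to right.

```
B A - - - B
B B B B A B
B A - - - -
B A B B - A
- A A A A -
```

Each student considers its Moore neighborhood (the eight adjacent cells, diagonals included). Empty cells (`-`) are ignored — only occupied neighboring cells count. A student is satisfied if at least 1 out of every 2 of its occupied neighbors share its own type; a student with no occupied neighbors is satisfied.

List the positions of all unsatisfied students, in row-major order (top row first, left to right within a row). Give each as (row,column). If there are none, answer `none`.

(1,2), (2,5), (3,2), (4,1), (4,3), (4,4)

Row 1: (1,1)B 2/3 ok · (1,2)A 0/4 unhappy · (1,6)B 1/2 ok
Row 2: (2,1)B 3/5 ok · (2,2)B 4/6 ok · (2,3)B 2/4 ok · (2,4)B 1/2 ok · (2,5)A 0/3 unhappy · (2,6)B 1/2 ok
Row 3: (3,1)B 3/5 ok · (3,2)A 1/7 unhappy
Row 4: (4,1)B 1/4 unhappy · (4,2)A 3/6 ok · (4,3)B 1/6 unhappy · (4,4)B 1/4 unhappy · (4,6)A 1/1 ok
Row 5: (5,2)A 2/4 ok · (5,3)A 3/5 ok · (5,4)A 2/4 ok · (5,5)A 2/3 ok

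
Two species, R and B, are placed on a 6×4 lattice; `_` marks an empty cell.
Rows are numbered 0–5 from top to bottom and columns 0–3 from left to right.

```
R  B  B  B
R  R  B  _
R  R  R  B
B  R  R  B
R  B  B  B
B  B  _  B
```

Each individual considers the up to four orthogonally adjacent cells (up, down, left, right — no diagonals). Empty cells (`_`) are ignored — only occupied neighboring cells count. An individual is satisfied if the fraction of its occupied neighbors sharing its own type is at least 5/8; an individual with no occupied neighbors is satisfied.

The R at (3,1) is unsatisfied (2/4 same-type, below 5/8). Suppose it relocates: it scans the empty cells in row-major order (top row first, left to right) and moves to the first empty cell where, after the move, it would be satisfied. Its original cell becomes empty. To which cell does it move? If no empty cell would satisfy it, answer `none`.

none

Vacating (3,1). Empty cells in order:
  (1,3): 0/3 same-type → still unsatisfied.
  (5,2): 0/3 same-type → still unsatisfied.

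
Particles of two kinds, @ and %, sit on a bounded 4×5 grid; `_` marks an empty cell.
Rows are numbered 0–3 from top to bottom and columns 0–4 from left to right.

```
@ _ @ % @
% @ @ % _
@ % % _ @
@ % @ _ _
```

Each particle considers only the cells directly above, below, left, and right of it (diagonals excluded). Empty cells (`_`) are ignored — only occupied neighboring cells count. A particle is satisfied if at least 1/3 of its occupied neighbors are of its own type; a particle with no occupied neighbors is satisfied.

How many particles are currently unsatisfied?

4

(0,0)@ 0/1 unhappy
(0,2)@ 1/2 ok
(0,3)% 1/3 ok
(0,4)@ 0/1 unhappy
(1,0)% 0/3 unhappy
(1,1)@ 1/3 ok
(1,2)@ 2/4 ok
(1,3)% 1/2 ok
(2,0)@ 1/3 ok
(2,1)% 2/4 ok
(2,2)% 1/3 ok
(2,4)@ 0/0 ok
(3,0)@ 1/2 ok
(3,1)% 1/3 ok
(3,2)@ 0/2 unhappy
Unsatisfied: (0,0), (0,4), (1,0), (3,2) — 4 in total.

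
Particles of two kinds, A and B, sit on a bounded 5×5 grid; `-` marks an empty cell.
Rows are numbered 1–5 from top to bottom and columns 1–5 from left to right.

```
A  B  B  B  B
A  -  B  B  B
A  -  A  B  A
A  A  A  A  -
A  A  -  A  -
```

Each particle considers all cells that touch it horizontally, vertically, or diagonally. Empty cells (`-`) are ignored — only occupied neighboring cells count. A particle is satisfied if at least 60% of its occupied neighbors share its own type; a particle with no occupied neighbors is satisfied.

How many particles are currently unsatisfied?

5

Row 1: (1,1)A 1/2 unhappy · (1,2)B 2/4 unhappy · (1,3)B 4/4 ok · (1,4)B 5/5 ok · (1,5)B 3/3 ok
Row 2: (2,1)A 2/3 ok · (2,3)B 5/6 ok · (2,4)B 6/8 ok · (2,5)B 4/5 ok
Row 3: (3,1)A 3/3 ok · (3,3)A 3/6 unhappy · (3,4)B 3/7 unhappy · (3,5)A 1/4 unhappy
Row 4: (4,1)A 4/4 ok · (4,2)A 6/6 ok · (4,3)A 5/6 ok · (4,4)A 4/5 ok
Row 5: (5,1)A 3/3 ok · (5,2)A 4/4 ok · (5,4)A 2/2 ok
Unsatisfied: (1,1), (1,2), (3,3), (3,4), (3,5) — 5 in total.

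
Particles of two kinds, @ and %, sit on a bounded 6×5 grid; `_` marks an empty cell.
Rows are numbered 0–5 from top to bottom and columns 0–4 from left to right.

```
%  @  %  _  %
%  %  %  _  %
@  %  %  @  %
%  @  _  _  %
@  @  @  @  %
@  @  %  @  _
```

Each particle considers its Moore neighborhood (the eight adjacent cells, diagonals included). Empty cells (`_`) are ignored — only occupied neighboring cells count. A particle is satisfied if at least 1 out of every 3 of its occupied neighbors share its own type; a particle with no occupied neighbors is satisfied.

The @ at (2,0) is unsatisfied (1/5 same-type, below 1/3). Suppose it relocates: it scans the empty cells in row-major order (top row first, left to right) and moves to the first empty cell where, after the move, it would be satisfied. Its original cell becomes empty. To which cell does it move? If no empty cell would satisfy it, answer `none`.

(3,2)

Vacating (2,0). Empty cells in order:
  (0,3): 0/4 same-type → still unsatisfied.
  (1,3): 1/7 same-type → still unsatisfied.
  (3,2): 5/7 same-type → satisfied — stop here.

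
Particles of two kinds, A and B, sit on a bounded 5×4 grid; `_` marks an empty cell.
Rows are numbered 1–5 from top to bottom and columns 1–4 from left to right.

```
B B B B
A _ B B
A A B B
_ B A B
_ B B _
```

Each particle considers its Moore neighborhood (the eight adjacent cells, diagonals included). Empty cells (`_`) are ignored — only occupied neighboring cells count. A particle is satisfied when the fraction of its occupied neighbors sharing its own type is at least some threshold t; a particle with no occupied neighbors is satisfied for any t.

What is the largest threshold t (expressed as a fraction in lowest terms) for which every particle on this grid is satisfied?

1/7

(1,1)B 1/2
(1,2)B 3/4
(1,3)B 4/4
(1,4)B 3/3
(2,1)A 2/4
(2,3)B 6/7
(2,4)B 5/5
(3,1)A 2/3
(3,2)A 3/6
(3,3)B 5/7
(3,4)B 4/5
(4,2)B 3/6
(4,3)A 1/7
(4,4)B 3/4
(5,2)B 2/3
(5,3)B 3/4
The smallest same-type fraction is 1/7 at (4,3), which reduces to 1/7. Any threshold above that leaves this particle unsatisfied.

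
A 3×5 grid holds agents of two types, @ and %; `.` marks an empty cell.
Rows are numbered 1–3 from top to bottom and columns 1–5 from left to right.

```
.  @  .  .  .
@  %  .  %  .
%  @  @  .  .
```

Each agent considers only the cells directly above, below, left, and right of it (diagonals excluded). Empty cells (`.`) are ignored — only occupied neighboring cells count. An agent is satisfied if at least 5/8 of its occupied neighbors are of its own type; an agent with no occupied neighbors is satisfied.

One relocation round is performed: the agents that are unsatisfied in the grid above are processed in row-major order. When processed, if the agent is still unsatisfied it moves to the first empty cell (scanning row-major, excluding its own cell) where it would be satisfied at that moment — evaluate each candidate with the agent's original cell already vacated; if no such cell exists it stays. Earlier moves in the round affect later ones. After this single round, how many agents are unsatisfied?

1

Initially unsatisfied (in order): (1,2), (2,1), (2,2), (3,1), (3,2).
  (1,2) → (1,1).
  (2,1) → (1,3).
  (2,2) → (1,5).
  (3,1) → (1,4).
  (3,2): now satisfied by earlier moves; stays.
Resulting grid:
@ . @ % %
. . . % .
. @ @ . .
Unsatisfied now: (1,3).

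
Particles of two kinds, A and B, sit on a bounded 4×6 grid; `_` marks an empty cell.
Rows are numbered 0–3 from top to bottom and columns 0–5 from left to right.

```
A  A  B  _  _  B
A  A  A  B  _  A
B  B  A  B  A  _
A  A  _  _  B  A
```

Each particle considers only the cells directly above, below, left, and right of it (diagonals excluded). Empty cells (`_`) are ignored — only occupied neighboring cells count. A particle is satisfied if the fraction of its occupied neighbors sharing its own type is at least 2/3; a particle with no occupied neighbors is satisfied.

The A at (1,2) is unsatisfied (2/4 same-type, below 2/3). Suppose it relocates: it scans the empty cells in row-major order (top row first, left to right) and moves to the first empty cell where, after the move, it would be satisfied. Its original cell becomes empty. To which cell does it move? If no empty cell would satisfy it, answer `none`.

(1,4)

Vacating (1,2). Empty cells in order:
  (0,3): 0/2 same-type → still unsatisfied.
  (0,4): 0/1 same-type → still unsatisfied.
  (1,4): 2/3 same-type → satisfied — stop here.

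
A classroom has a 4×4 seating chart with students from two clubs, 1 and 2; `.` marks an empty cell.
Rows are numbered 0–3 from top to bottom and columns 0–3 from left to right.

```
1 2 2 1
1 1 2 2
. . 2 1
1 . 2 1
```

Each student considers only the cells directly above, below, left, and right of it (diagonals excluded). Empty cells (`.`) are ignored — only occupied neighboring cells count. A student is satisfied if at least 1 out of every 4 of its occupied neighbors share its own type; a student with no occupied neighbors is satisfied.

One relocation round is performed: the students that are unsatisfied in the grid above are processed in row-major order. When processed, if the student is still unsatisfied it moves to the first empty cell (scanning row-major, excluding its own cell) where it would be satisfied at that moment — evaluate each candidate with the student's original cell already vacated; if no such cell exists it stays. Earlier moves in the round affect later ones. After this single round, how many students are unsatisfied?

0

Initially unsatisfied (in order): (0,3).
  (0,3) → (2,0).
Resulting grid:
1 2 2 .
1 1 2 2
1 . 2 1
1 . 2 1
All satisfied now.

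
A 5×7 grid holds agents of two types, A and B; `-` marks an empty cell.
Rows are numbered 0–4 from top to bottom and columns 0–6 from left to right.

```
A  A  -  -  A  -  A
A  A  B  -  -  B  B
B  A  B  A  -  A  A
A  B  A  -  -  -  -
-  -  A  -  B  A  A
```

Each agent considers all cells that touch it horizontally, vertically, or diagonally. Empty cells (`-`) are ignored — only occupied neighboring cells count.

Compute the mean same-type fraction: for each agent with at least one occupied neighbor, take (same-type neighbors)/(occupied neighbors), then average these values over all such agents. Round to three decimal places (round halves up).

(0,0)A 3/3
(0,1)A 3/4
(0,4)A 0/1
(0,6)A 0/2
(1,0)A 4/5
(1,1)A 4/7
(1,2)B 1/5
(1,5)B 1/5
(1,6)B 1/4
(2,0)B 1/5
(2,1)A 4/8
(2,2)B 2/6
(2,3)A 1/3
(2,5)A 1/3
(2,6)A 1/3
(3,0)A 1/3
(3,1)B 2/6
(3,2)A 3/5
(4,2)A 1/2
(4,4)B 0/1
(4,5)A 1/2
(4,6)A 1/1
Sum over 22 agents: 3/3 + 3/4 + 0/1 + 0/2 + 4/5 + 4/7 + 1/5 + 1/5 + 1/4 + 1/5 + 4/8 + 2/6 + 1/3 + 1/3 + 1/3 + 1/3 + 2/6 + 3/5 + 1/2 + 0/1 + 1/2 + 1/1 = 127/14; mean = 127/14 ÷ 22 = 127/308 = 0.412337… → 0.412.

0.412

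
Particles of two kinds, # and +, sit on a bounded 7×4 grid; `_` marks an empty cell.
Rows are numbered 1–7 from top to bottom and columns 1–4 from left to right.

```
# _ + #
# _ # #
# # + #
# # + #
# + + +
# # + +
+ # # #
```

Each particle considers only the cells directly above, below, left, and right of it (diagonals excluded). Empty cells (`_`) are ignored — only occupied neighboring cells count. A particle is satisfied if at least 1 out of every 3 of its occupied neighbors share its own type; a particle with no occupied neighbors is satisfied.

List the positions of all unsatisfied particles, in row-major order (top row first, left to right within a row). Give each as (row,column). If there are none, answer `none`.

(1,3), (3,3), (5,2), (7,1)

Row 1: (1,1)# 1/1 satisfied · (1,3)+ 0/2 not · (1,4)# 1/2 satisfied
Row 2: (2,1)# 2/2 satisfied · (2,3)# 1/3 satisfied · (2,4)# 3/3 satisfied
Row 3: (3,1)# 3/3 satisfied · (3,2)# 2/3 satisfied · (3,3)+ 1/4 not · (3,4)# 2/3 satisfied
Row 4: (4,1)# 3/3 satisfied · (4,2)# 2/4 satisfied · (4,3)+ 2/4 satisfied · (4,4)# 1/3 satisfied
Row 5: (5,1)# 2/3 satisfied · (5,2)+ 1/4 not · (5,3)+ 4/4 satisfied · (5,4)+ 2/3 satisfied
Row 6: (6,1)# 2/3 satisfied · (6,2)# 2/4 satisfied · (6,3)+ 2/4 satisfied · (6,4)+ 2/3 satisfied
Row 7: (7,1)+ 0/2 not · (7,2)# 2/3 satisfied · (7,3)# 2/3 satisfied · (7,4)# 1/2 satisfied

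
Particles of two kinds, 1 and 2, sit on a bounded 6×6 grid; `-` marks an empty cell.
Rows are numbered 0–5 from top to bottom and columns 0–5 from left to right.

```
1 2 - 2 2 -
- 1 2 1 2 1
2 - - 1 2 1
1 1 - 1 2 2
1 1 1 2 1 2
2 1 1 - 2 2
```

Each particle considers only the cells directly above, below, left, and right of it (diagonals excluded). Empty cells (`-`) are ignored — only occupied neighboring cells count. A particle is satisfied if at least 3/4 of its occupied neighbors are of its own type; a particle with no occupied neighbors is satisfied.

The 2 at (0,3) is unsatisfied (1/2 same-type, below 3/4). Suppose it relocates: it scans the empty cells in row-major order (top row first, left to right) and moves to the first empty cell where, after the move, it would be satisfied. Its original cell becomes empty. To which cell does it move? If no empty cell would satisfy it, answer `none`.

Vacating (0,3). Empty cells in order:
  (0,2): 2/2 same-type → satisfied — stop here.

(0,2)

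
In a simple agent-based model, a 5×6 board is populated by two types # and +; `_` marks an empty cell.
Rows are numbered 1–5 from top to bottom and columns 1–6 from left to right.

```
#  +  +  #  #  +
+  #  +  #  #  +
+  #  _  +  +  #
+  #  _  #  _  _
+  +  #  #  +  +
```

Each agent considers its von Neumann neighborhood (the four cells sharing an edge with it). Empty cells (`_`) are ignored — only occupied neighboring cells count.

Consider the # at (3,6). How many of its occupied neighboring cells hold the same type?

0

Occupied neighbors of (3,6): (2,6)=+, (3,5)=+.
Same type (#): 0 of 2.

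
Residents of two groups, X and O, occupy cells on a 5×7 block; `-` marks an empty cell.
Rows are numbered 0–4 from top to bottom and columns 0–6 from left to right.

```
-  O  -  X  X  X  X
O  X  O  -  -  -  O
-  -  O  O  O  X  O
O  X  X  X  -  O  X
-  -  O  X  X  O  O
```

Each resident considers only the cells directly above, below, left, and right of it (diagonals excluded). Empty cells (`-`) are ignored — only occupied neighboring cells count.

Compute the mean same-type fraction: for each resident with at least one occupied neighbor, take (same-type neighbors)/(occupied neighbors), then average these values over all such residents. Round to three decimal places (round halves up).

0.440

Row 0: (0,1)O 0/1 · (0,3)X 1/1 · (0,4)X 2/2 · (0,5)X 2/2 · (0,6)X 1/2
Row 1: (1,0)O 0/1 · (1,1)X 0/3 · (1,2)O 1/2 · (1,6)O 1/2
Row 2: (2,2)O 2/3 · (2,3)O 2/3 · (2,4)O 1/2 · (2,5)X 0/3 · (2,6)O 1/3
Row 3: (3,0)O 0/1 · (3,1)X 1/2 · (3,2)X 2/4 · (3,3)X 2/3 · (3,5)O 1/3 · (3,6)X 0/3
Row 4: (4,2)O 0/2 · (4,3)X 2/3 · (4,4)X 1/2 · (4,5)O 2/3 · (4,6)O 1/2
Sum over 25 residents: 0/1 + 1/1 + 2/2 + 2/2 + 1/2 + 0/1 + 0/3 + 1/2 + 1/2 + 2/3 + 2/3 + 1/2 + 0/3 + 1/3 + 0/1 + 1/2 + 2/4 + 2/3 + 1/3 + 0/3 + 0/2 + 2/3 + 1/2 + 2/3 + 1/2 = 11; mean = 11 ÷ 25 = 11/25 = 0.44 → 0.440.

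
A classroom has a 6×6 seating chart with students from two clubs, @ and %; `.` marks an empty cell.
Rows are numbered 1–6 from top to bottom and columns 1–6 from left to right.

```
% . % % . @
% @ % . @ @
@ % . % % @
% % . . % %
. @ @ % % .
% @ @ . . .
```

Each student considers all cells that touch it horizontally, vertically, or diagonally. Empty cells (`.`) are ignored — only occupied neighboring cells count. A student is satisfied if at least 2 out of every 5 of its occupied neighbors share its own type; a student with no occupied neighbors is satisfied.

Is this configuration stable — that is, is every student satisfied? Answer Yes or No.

(1,1)% 1/2 ok
(1,3)% 2/3 ok
(1,4)% 2/3 ok
(1,6)@ 2/2 ok
(2,1)% 2/4 ok
(2,2)@ 1/6 unhappy
(2,3)% 4/5 ok
(2,5)@ 3/6 ok
(2,6)@ 3/4 ok
(3,1)@ 1/5 unhappy
(3,2)% 4/6 ok
(3,4)% 3/4 ok
(3,5)% 3/6 ok
(3,6)@ 2/5 ok
(4,1)% 2/4 ok
(4,2)% 2/5 ok
(4,5)% 5/6 ok
(4,6)% 3/4 ok
(5,2)@ 3/6 ok
(5,3)@ 3/5 ok
(5,4)% 2/4 ok
(5,5)% 3/3 ok
(6,1)% 0/2 unhappy
(6,2)@ 3/4 ok
(6,3)@ 3/4 ok
For instance (2,2) has only 1/6 same-type neighbors, below 2/5.

No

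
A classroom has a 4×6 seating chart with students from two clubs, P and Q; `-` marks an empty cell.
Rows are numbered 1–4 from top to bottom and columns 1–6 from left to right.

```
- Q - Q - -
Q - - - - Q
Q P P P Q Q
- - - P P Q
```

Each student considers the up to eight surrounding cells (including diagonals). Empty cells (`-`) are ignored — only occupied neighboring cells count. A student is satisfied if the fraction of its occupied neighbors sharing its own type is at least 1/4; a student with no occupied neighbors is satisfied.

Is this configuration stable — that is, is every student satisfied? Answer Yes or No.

Yes

Row 1: (1,2)Q 1/1 ✓ · (1,4)Q 0/0 ✓
Row 2: (2,1)Q 2/3 ✓ · (2,6)Q 2/2 ✓
Row 3: (3,1)Q 1/2 ✓ · (3,2)P 1/3 ✓ · (3,3)P 3/3 ✓ · (3,4)P 3/4 ✓ · (3,5)Q 3/6 ✓ · (3,6)Q 3/4 ✓
Row 4: (4,4)P 3/4 ✓ · (4,5)P 2/5 ✓ · (4,6)Q 2/3 ✓
All meet the threshold, so the configuration is stable.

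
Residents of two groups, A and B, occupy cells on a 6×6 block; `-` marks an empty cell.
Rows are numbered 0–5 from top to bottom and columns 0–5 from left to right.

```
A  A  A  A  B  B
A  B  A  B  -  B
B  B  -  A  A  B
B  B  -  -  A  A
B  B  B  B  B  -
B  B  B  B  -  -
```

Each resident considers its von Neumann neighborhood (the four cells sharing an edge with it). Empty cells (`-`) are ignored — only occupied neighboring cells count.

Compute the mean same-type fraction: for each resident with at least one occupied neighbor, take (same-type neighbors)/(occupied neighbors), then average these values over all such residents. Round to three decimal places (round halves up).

0.733

(0,0)A 2/2
(0,1)A 2/3
(0,2)A 3/3
(0,3)A 1/3
(0,4)B 1/2
(0,5)B 2/2
(1,0)A 1/3
(1,1)B 1/4
(1,2)A 1/3
(1,3)B 0/3
(1,5)B 2/2
(2,0)B 2/3
(2,1)B 3/3
(2,3)A 1/2
(2,4)A 2/3
(2,5)B 1/3
(3,0)B 3/3
(3,1)B 3/3
(3,4)A 2/3
(3,5)A 1/2
(4,0)B 3/3
(4,1)B 4/4
(4,2)B 3/3
(4,3)B 3/3
(4,4)B 1/2
(5,0)B 2/2
(5,1)B 3/3
(5,2)B 3/3
(5,3)B 2/2
Sum over 29 residents: 2/2 + 2/3 + 3/3 + 1/3 + 1/2 + 2/2 + 1/3 + 1/4 + 1/3 + 0/3 + 2/2 + 2/3 + 3/3 + 1/2 + 2/3 + 1/3 + 3/3 + 3/3 + 2/3 + 1/2 + 3/3 + 4/4 + 3/3 + 3/3 + 1/2 + 2/2 + 3/3 + 3/3 + 2/2 = 85/4; mean = 85/4 ÷ 29 = 85/116 = 0.732758… → 0.733.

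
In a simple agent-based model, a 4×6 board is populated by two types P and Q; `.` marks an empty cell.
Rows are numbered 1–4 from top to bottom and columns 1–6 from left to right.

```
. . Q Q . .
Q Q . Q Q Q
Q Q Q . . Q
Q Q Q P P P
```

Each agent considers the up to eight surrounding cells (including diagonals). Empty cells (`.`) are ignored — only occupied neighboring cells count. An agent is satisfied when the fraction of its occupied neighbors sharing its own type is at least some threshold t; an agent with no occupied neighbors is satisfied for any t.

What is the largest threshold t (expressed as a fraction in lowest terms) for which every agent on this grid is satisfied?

(1,3)Q 3/3
(1,4)Q 3/3
(2,1)Q 3/3
(2,2)Q 5/5
(2,4)Q 4/4
(2,5)Q 4/4
(2,6)Q 2/2
(3,1)Q 5/5
(3,2)Q 7/7
(3,3)Q 5/6
(3,6)Q 2/4
(4,1)Q 3/3
(4,2)Q 5/5
(4,3)Q 3/4
(4,4)P 1/3
(4,5)P 2/3
(4,6)P 1/2
The smallest same-type fraction is 1/3 at (4,4), which reduces to 1/3. Any threshold above that leaves this agent unsatisfied.

1/3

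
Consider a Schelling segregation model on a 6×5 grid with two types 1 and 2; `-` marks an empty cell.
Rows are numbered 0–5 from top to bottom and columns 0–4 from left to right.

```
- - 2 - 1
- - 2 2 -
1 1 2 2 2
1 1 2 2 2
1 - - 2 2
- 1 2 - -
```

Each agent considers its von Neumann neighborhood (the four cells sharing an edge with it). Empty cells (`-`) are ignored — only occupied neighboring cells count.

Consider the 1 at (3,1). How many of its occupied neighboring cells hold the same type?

Occupied neighbors of (3,1): (2,1)=1, (3,0)=1, (3,2)=2.
Same type (1): 2 of 3.

2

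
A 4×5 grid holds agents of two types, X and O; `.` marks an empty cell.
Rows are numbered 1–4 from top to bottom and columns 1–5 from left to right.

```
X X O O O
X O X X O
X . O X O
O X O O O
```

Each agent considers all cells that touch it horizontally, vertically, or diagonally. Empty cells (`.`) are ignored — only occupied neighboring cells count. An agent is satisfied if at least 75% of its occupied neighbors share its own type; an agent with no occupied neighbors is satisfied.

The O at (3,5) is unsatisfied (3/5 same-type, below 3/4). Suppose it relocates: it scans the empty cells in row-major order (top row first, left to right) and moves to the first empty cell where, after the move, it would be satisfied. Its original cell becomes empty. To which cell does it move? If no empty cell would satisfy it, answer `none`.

Vacating (3,5). Empty cells in order:
  (3,2): 4/8 same-type → still unsatisfied.

none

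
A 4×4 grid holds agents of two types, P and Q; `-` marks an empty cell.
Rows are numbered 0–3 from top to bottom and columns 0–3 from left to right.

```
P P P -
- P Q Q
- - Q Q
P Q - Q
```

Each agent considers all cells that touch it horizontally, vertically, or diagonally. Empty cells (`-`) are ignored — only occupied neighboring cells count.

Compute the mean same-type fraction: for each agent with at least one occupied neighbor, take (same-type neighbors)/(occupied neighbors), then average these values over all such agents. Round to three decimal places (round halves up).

0.676

Row 0: (0,0)P 2/2 · (0,1)P 3/4 · (0,2)P 2/4
Row 1: (1,1)P 3/5 · (1,2)Q 3/6 · (1,3)Q 3/4
Row 2: (2,2)Q 5/6 · (2,3)Q 4/4
Row 3: (3,0)P 0/1 · (3,1)Q 1/2 · (3,3)Q 2/2
Sum over 11 agents: 2/2 + 3/4 + 2/4 + 3/5 + 3/6 + 3/4 + 5/6 + 4/4 + 0/1 + 1/2 + 2/2 = 223/30; mean = 223/30 ÷ 11 = 223/330 = 0.675757… → 0.676.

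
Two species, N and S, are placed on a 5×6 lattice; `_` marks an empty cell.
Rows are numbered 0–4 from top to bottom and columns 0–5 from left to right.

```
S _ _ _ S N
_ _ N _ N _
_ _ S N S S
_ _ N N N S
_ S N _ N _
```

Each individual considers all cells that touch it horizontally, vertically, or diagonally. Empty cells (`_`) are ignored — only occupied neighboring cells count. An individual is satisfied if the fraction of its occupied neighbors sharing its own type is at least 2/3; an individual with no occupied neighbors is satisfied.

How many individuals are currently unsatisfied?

11

(0,0)S 0/0 ✓
(0,4)S 0/2 ✗
(0,5)N 1/2 ✗
(1,2)N 1/2 ✗
(1,4)N 2/5 ✗
(2,2)S 0/4 ✗
(2,3)N 5/7 ✓
(2,4)S 2/6 ✗
(2,5)S 2/4 ✗
(3,2)N 3/5 ✗
(3,3)N 5/7 ✓
(3,4)N 3/6 ✗
(3,5)S 2/4 ✗
(4,1)S 0/2 ✗
(4,2)N 2/3 ✓
(4,4)N 2/3 ✓
Unsatisfied: (0,4), (0,5), (1,2), (1,4), (2,2), (2,4), (2,5), (3,2), (3,4), (3,5), (4,1) — 11 in total.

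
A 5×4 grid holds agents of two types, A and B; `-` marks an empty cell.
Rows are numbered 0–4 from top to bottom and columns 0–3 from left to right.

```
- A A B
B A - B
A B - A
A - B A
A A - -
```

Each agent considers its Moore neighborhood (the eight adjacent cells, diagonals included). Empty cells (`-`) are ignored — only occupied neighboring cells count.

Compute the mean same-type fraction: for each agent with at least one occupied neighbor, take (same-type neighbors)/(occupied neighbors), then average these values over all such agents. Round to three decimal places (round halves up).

0.518

(0,1)A 2/3
(0,2)A 2/4
(0,3)B 1/2
(1,0)B 1/4
(1,1)A 3/5
(1,3)B 1/3
(2,0)A 2/4
(2,1)B 2/5
(2,3)A 1/3
(3,0)A 3/4
(3,2)B 1/4
(3,3)A 1/2
(4,0)A 2/2
(4,1)A 2/3
Sum over 14 agents: 2/3 + 2/4 + 1/2 + 1/4 + 3/5 + 1/3 + 2/4 + 2/5 + 1/3 + 3/4 + 1/4 + 1/2 + 2/2 + 2/3 = 29/4; mean = 29/4 ÷ 14 = 29/56 = 0.517857… → 0.518.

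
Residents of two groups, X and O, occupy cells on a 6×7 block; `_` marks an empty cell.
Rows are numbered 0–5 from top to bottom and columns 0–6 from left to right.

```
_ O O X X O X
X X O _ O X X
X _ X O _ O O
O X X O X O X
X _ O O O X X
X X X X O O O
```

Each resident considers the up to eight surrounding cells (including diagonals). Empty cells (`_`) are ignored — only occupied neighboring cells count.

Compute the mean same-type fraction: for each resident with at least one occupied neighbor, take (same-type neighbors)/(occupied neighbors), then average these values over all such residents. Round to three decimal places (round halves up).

Row 0: (0,1)O 2/4 · (0,2)O 2/4 · (0,3)X 1/4 · (0,4)X 2/4 · (0,5)O 1/5 · (0,6)X 2/3
Row 1: (1,0)X 2/3 · (1,1)X 3/6 · (1,2)O 3/6 · (1,4)O 3/6 · (1,5)X 3/7 · (1,6)X 2/5
Row 2: (2,0)X 3/4 · (2,2)X 3/6 · (2,3)O 3/6 · (2,5)O 3/7 · (2,6)O 2/5
Row 3: (3,0)O 0/3 · (3,1)X 4/6 · (3,2)X 2/6 · (3,3)O 4/7 · (3,4)X 1/7 · (3,5)O 3/7 · (3,6)X 2/5
Row 4: (4,0)X 3/4 · (4,2)O 2/7 · (4,3)O 4/8 · (4,4)O 5/8 · (4,5)X 3/8 · (4,6)X 2/5
Row 5: (5,0)X 2/2 · (5,1)X 3/4 · (5,2)X 2/4 · (5,3)X 1/5 · (5,4)O 3/5 · (5,5)O 3/5 · (5,6)O 1/3
Sum over 37 residents: 2/4 + 2/4 + 1/4 + 2/4 + 1/5 + 2/3 + 2/3 + 3/6 + 3/6 + 3/6 + 3/7 + 2/5 + 3/4 + 3/6 + 3/6 + 3/7 + 2/5 + 0/3 + 4/6 + 2/6 + 4/7 + 1/7 + 3/7 + 2/5 + 3/4 + 2/7 + 4/8 + 5/8 + 3/8 + 2/5 + 2/2 + 3/4 + 2/4 + 1/5 + 3/5 + 3/5 + 1/3 = 3707/210; mean = 3707/210 ÷ 37 = 3707/7770 = 0.477091… → 0.477.

0.477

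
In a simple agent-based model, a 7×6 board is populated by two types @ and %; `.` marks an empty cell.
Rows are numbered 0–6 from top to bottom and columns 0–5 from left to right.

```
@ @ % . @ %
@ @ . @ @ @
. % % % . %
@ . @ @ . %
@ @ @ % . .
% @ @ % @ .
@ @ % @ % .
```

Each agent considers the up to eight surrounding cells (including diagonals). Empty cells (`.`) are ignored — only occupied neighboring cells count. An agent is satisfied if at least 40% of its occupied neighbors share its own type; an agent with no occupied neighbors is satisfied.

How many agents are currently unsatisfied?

11

(0,0)@ 3/3 ✓
(0,1)@ 3/4 ✓
(0,2)% 0/3 ✗
(0,4)@ 3/4 ✓
(0,5)% 0/3 ✗
(1,0)@ 3/4 ✓
(1,1)@ 3/6 ✓
(1,3)@ 2/5 ✓
(1,4)@ 3/6 ✓
(1,5)@ 2/4 ✓
(2,1)% 1/5 ✗
(2,2)% 2/6 ✗
(2,3)% 1/5 ✗
(2,5)% 1/3 ✗
(3,0)@ 2/3 ✓
(3,2)@ 3/7 ✓
(3,3)@ 2/5 ✓
(3,5)% 1/1 ✓
(4,0)@ 3/4 ✓
(4,1)@ 6/7 ✓
(4,2)@ 5/7 ✓
(4,3)% 1/6 ✗
(5,0)% 0/5 ✗
(5,1)@ 6/8 ✓
(5,2)@ 5/8 ✓
(5,3)% 3/7 ✓
(5,4)@ 1/4 ✗
(6,0)@ 2/3 ✓
(6,1)@ 3/5 ✓
(6,2)% 1/5 ✗
(6,3)@ 2/5 ✓
(6,4)% 1/3 ✗
Unsatisfied: (0,2), (0,5), (2,1), (2,2), (2,3), (2,5), (4,3), (5,0), (5,4), (6,2), (6,4) — 11 in total.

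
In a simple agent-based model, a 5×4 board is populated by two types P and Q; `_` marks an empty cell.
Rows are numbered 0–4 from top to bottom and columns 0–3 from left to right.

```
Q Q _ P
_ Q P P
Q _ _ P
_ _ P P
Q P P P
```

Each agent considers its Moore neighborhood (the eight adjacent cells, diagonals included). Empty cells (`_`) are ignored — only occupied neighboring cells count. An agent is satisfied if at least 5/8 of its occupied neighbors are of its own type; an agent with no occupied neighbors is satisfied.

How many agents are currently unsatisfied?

(0,0)Q 2/2 ✓
(0,1)Q 2/3 ✓
(0,3)P 2/2 ✓
(1,1)Q 3/4 ✓
(1,2)P 3/5 ✗
(1,3)P 3/3 ✓
(2,0)Q 1/1 ✓
(2,3)P 4/4 ✓
(3,2)P 5/5 ✓
(3,3)P 4/4 ✓
(4,0)Q 0/1 ✗
(4,1)P 2/3 ✓
(4,2)P 4/4 ✓
(4,3)P 3/3 ✓
Unsatisfied: (1,2), (4,0) — 2 in total.

2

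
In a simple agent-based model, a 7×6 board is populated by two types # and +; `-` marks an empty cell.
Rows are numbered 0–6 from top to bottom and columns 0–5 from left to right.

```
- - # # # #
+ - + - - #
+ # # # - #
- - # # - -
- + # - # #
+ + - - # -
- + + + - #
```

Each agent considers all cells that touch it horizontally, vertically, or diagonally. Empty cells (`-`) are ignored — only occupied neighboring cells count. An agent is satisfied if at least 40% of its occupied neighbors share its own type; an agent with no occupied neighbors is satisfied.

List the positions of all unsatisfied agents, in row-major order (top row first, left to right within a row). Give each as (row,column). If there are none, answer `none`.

(0,2)# 1/2 satisfied
(0,3)# 2/3 satisfied
(0,4)# 3/3 satisfied
(0,5)# 2/2 satisfied
(1,0)+ 1/2 satisfied
(1,2)+ 0/5 not
(1,5)# 3/3 satisfied
(2,0)+ 1/2 satisfied
(2,1)# 2/5 satisfied
(2,2)# 4/5 satisfied
(2,3)# 3/4 satisfied
(2,5)# 1/1 satisfied
(3,2)# 5/6 satisfied
(3,3)# 5/5 satisfied
(4,1)+ 2/4 satisfied
(4,2)# 2/4 satisfied
(4,4)# 3/3 satisfied
(4,5)# 2/2 satisfied
(5,0)+ 3/3 satisfied
(5,1)+ 4/5 satisfied
(5,4)# 3/4 satisfied
(6,1)+ 3/3 satisfied
(6,2)+ 3/3 satisfied
(6,3)+ 1/2 satisfied
(6,5)# 1/1 satisfied

(1,2)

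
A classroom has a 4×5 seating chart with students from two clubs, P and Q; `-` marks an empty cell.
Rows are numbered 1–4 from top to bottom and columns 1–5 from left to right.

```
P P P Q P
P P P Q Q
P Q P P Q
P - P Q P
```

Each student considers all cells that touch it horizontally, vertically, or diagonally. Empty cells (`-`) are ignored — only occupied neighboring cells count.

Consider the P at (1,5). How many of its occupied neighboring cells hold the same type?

0

Occupied neighbors of (1,5): (1,4)=Q, (2,4)=Q, (2,5)=Q.
Same type (P): 0 of 3.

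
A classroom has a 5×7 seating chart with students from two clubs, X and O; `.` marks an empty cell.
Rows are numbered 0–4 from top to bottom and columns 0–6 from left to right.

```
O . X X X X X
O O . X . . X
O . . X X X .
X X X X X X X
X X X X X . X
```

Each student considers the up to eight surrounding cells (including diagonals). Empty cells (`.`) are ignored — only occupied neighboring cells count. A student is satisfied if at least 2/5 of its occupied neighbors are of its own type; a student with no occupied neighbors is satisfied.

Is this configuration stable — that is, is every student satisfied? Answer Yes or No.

(0,0)O 2/2 ok
(0,2)X 2/3 ok
(0,3)X 3/3 ok
(0,4)X 3/3 ok
(0,5)X 3/3 ok
(0,6)X 2/2 ok
(1,0)O 3/3 ok
(1,1)O 3/4 ok
(1,3)X 5/5 ok
(1,6)X 3/3 ok
(2,0)O 2/4 ok
(2,3)X 5/5 ok
(2,4)X 6/6 ok
(2,5)X 5/5 ok
(3,0)X 3/4 ok
(3,1)X 5/6 ok
(3,2)X 6/6 ok
(3,3)X 7/7 ok
(3,4)X 7/7 ok
(3,5)X 6/6 ok
(3,6)X 3/3 ok
(4,0)X 3/3 ok
(4,1)X 5/5 ok
(4,2)X 5/5 ok
(4,3)X 5/5 ok
(4,4)X 4/4 ok
(4,6)X 2/2 ok
All meet the threshold, so the configuration is stable.

Yes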